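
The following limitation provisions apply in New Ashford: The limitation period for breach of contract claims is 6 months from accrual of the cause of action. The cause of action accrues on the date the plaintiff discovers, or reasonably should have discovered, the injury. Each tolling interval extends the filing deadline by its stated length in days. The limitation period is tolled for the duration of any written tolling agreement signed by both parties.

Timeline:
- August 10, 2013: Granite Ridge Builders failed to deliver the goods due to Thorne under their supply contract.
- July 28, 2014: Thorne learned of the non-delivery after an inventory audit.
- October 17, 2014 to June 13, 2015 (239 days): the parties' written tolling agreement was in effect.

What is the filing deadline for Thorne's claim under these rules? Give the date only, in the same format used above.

September 24, 2015

The claim did not accrue until Thorne discovered the injury on July 28, 2014; the August 10, 2013 act date does not start the clock under the stated rule.
6 months from July 28, 2014 is January 28, 2015.
The period was tolled for 239 days by the written tolling agreement (October 17, 2014 to June 13, 2015), pushing the deadline to September 24, 2015.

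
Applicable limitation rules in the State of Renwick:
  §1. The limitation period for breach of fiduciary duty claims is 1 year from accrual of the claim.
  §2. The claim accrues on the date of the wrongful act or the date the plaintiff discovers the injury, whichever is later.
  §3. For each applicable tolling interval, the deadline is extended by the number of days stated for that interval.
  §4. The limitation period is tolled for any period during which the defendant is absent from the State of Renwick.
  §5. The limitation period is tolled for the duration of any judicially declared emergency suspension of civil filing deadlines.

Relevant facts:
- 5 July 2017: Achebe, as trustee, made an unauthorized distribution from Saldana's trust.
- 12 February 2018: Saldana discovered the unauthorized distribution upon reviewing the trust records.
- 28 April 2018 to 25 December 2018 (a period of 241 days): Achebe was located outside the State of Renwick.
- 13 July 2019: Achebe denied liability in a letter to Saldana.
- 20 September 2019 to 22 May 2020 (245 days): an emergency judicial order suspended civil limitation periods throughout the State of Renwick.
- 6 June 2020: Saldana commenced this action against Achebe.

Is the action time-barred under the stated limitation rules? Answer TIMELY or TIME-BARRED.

Taking the later of the act (5 July 2017) and discovery (12 February 2018), the claim accrued on 12 February 2018.
The untolled deadline — 1 year after 12 February 2018 — is 12 February 2019.
Because the defendant's absence from the jurisdiction ran from 28 April 2018 to 25 December 2018, the deadline is extended by 241 days to 11 October 2019.
The emergency suspension of filing deadlines from 20 September 2019 to 22 May 2020 tolled the period for 245 days, extending the deadline to 12 June 2020.
Nothing else in the chronology tolls or restarts the period.
Saldana filed on 6 June 2020, before the 12 June 2020 deadline, so the action is timely.

TIMELY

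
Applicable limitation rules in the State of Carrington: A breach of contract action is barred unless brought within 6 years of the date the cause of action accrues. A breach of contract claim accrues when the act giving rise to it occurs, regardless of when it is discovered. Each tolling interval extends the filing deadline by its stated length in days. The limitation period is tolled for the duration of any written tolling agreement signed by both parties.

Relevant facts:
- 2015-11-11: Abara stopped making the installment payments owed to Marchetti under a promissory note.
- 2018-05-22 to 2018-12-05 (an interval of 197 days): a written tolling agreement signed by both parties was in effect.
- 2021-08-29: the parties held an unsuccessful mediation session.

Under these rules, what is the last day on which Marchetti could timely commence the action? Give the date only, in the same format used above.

The claim accrued on 2015-11-11, when the wrongful act occurred.
The untolled deadline — 6 years after 2015-11-11 — is 2021-11-11.
Because the written tolling agreement ran from 2018-05-22 to 2018-12-05, the deadline is extended by 197 days to 2022-05-27.
None of the other events listed affects the running of the period under the stated rules.

2022-05-27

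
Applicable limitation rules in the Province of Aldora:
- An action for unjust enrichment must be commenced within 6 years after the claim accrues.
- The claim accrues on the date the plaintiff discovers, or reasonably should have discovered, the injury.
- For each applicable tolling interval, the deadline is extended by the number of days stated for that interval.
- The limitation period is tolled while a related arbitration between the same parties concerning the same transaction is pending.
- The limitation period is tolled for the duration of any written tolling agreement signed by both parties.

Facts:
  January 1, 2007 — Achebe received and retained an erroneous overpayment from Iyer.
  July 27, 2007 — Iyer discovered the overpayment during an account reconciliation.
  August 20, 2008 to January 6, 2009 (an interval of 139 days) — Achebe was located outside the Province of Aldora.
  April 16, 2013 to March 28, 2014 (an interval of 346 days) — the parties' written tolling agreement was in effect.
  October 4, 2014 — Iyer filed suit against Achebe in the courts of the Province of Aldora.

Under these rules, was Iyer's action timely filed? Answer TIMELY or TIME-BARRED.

Under the discovery rule, the claim accrued on July 27, 2007, when Iyer discovered the injury — not on the January 1, 2007 date of the underlying act.
6 years from July 27, 2007 is July 27, 2013.
The written tolling agreement from April 16, 2013 to March 28, 2014 tolled the period for 346 days, extending the deadline to July 8, 2014.
The defendant's absence from the jurisdiction from August 20, 2008 to January 6, 2009 does not toll the period, because no stated rule makes the defendant's absence a tolling event.
Iyer filed on October 4, 2014, after the July 8, 2014 deadline, so the action is time-barred.

TIME-BARRED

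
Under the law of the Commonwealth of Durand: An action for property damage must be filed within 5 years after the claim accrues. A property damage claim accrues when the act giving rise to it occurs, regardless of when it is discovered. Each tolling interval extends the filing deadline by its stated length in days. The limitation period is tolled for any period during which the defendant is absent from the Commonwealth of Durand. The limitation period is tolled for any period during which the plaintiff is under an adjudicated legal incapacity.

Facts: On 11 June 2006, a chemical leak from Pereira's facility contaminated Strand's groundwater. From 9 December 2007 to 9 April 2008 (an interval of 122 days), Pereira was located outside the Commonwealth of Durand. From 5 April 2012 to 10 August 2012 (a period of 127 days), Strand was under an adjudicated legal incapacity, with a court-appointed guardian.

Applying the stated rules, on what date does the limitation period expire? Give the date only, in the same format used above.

11 October 2011

The limitation period began to run on 11 June 2006.
The untolled deadline — 5 years after 11 June 2006 — is 11 June 2011.
Because the defendant's absence from the jurisdiction ran from 9 December 2007 to 9 April 2008, the deadline is extended by 122 days to 11 October 2011.
The plaintiff's legal incapacity starting 5 April 2012 came too late — the period had run on 11 October 2011 — and so does not extend the deadline.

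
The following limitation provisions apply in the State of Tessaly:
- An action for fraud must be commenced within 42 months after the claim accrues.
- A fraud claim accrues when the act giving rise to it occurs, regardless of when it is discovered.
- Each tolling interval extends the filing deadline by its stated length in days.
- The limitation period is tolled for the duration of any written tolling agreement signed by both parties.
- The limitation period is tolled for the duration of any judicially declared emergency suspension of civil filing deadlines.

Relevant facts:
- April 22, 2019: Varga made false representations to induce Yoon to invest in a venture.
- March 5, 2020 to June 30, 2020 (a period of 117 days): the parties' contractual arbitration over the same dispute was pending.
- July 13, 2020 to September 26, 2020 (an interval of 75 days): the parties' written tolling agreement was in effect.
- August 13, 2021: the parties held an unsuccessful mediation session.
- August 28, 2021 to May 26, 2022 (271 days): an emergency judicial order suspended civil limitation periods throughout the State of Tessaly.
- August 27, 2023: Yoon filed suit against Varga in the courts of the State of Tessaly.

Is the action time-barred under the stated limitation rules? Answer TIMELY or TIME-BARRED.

The limitation period began to run on April 22, 2019.
42 months from April 22, 2019 is October 22, 2022.
The period was tolled for 75 days by the written tolling agreement (July 13, 2020 to September 26, 2020), pushing the deadline to January 5, 2023.
The period was tolled for 271 days by the emergency suspension of filing deadlines (August 28, 2021 to May 26, 2022), pushing the deadline to October 3, 2023.
The pending related arbitration from March 5, 2020 to June 30, 2020 does not toll the period, because no stated rule makes a pending arbitration a tolling event.
None of the other events listed affects the running of the period under the stated rules.
Yoon filed on August 27, 2023, before the October 3, 2023 deadline, so the action is timely.

TIMELY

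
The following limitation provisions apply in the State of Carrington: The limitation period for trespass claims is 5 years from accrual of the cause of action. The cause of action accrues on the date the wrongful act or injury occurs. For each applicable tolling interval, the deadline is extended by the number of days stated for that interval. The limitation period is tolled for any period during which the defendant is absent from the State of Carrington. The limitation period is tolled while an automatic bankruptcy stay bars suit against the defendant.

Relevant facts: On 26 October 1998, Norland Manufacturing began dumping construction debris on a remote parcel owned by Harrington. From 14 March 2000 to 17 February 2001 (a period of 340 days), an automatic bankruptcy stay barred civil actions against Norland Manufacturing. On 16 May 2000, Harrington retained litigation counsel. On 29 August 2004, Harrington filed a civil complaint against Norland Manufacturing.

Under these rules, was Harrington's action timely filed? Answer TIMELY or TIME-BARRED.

The claim accrued on 26 October 1998, when the wrongful act occurred.
5 years from 26 October 1998 is 26 October 2003.
The automatic bankruptcy stay from 14 March 2000 to 17 February 2001 tolled the period for 340 days, extending the deadline to 30 September 2004.
The other events in the timeline have no effect on the limitation period under the stated rules.
Harrington filed on 29 August 2004, before the 30 September 2004 deadline, so the action is timely.

TIMELY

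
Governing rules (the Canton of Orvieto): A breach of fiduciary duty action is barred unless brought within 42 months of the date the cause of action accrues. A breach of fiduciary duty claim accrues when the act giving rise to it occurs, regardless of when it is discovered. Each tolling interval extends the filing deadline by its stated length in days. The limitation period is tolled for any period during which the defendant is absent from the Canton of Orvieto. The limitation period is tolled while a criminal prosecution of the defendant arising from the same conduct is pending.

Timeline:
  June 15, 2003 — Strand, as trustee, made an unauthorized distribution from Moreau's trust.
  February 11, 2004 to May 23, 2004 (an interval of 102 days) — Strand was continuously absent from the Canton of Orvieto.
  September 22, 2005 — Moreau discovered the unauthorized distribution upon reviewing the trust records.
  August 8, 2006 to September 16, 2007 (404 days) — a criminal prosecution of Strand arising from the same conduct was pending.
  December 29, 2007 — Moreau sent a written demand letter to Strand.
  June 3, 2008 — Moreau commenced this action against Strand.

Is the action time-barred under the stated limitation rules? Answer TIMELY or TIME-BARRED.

TIME-BARRED

Accrual is governed by the date of the act, so the period began to run on June 15, 2003; the later discovery on September 22, 2005 is irrelevant under the stated rule.
Adding the 42 months base period to June 15, 2003 gives a deadline of December 15, 2006, before any tolling.
Because the defendant's absence from the jurisdiction ran from February 11, 2004 to May 23, 2004, the deadline is extended by 102 days to March 27, 2007.
The pending criminal prosecution from August 8, 2006 to September 16, 2007 tolled the period for 404 days, extending the deadline to May 4, 2008.
None of the other events listed affects the running of the period under the stated rules.
Filing on June 3, 2008 missed the May 4, 2008 deadline — the action is time-barred.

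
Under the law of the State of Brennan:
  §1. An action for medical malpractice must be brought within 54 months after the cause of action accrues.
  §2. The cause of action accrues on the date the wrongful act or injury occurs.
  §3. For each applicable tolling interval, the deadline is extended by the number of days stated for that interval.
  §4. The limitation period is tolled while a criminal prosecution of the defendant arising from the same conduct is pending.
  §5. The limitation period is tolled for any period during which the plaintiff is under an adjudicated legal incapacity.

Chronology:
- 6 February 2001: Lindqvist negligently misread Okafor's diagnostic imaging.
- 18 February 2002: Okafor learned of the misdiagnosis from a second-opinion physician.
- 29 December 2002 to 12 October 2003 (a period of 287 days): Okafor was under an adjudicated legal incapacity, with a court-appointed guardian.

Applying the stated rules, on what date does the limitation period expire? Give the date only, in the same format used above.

20 May 2006

Because the rule ties accrual to occurrence, the claim accrued on 6 February 2001, not on the 18 February 2002 discovery date.
54 months from 6 February 2001 is 6 August 2005.
Because the plaintiff's legal incapacity ran from 29 December 2002 to 12 October 2003, the deadline is extended by 287 days to 20 May 2006.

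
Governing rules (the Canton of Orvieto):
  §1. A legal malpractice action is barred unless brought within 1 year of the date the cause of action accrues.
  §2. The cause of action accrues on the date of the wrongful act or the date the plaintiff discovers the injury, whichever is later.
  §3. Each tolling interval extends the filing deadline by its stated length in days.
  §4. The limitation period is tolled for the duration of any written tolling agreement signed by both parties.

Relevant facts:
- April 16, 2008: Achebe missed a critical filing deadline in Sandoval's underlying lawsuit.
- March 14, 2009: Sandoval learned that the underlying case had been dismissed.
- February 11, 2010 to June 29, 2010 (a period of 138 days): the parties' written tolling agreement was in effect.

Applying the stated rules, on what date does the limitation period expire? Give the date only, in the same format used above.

The claim accrued on March 14, 2009 — the later of the April 16, 2008 act and the March 14, 2009 discovery.
The untolled deadline — 1 year after March 14, 2009 — is March 14, 2010.
The written tolling agreement from February 11, 2010 to June 29, 2010 tolled the period for 138 days, extending the deadline to July 30, 2010.

July 30, 2010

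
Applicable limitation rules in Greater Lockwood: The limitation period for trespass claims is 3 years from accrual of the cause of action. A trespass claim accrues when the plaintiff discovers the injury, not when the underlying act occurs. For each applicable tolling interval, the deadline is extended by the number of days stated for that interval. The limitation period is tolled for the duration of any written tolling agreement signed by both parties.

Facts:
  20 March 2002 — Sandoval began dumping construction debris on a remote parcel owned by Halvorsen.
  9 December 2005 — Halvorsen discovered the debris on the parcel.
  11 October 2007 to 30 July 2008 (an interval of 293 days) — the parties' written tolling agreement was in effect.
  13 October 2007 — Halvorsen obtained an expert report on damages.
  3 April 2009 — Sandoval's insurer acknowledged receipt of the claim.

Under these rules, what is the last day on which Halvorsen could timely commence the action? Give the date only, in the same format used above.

28 September 2009

Accrual is tied to discovery, so the period began on 9 December 2005 rather than on 20 March 2002 when the act occurred.
The untolled deadline — 3 years after 9 December 2005 — is 9 December 2008.
The period was tolled for 293 days by the written tolling agreement (11 October 2007 to 30 July 2008), pushing the deadline to 28 September 2009.
The other events in the timeline have no effect on the limitation period under the stated rules.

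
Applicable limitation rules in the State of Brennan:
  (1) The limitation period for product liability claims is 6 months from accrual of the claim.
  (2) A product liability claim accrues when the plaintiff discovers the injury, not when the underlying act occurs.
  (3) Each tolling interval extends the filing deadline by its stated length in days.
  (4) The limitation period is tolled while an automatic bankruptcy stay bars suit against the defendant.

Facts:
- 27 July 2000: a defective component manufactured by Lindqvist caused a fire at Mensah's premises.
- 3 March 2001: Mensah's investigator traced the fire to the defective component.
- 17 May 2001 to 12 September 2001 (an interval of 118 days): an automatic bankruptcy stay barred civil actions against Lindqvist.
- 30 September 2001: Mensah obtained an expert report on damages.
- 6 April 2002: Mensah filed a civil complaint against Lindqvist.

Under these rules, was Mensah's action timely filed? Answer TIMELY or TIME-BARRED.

Accrual is tied to discovery, so the period began on 3 March 2001 rather than on 27 July 2000 when the act occurred.
Adding the 6 months base period to 3 March 2001 gives a deadline of 3 September 2001, before any tolling.
The period was tolled for 118 days by the automatic bankruptcy stay (17 May 2001 to 12 September 2001), pushing the deadline to 30 December 2001.
The other events in the timeline have no effect on the limitation period under the stated rules.
Filing on 6 April 2002 missed the 30 December 2001 deadline — the action is time-barred.

TIME-BARRED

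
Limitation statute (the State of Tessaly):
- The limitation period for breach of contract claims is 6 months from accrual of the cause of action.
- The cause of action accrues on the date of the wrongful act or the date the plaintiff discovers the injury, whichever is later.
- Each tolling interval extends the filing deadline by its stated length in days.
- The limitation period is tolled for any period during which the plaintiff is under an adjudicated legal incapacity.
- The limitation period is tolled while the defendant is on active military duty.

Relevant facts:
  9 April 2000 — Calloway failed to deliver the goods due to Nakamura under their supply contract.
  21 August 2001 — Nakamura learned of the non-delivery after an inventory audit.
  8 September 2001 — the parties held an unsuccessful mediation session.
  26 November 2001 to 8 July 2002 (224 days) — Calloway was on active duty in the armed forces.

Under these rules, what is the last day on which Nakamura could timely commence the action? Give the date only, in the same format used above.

Taking the later of the act (9 April 2000) and discovery (21 August 2001), the claim accrued on 21 August 2001.
6 months from 21 August 2001 is 21 February 2002.
Because the defendant's active military service ran from 26 November 2001 to 8 July 2002, the deadline is extended by 224 days to 3 October 2002.
The other events in the timeline have no effect on the limitation period under the stated rules.

3 October 2002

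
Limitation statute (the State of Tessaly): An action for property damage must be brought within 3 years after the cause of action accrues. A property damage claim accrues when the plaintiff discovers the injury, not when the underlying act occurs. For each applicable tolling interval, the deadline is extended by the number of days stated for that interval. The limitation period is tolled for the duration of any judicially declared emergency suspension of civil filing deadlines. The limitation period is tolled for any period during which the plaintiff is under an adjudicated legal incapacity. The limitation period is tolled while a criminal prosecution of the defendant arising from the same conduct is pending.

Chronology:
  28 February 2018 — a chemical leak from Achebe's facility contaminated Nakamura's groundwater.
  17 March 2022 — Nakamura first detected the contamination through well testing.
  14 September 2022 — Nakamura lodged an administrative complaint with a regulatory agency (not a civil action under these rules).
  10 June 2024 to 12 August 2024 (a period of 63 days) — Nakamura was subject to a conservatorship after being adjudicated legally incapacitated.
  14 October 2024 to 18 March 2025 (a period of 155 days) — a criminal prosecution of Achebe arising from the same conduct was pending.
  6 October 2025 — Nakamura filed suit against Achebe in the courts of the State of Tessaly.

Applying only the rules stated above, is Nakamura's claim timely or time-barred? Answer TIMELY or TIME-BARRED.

Under the discovery rule, the claim accrued on 17 March 2022, when Nakamura discovered the injury — not on the 28 February 2018 date of the underlying act.
Adding the 3 years base period to 17 March 2022 gives a deadline of 17 March 2025, before any tolling.
The plaintiff's legal incapacity from 10 June 2024 to 12 August 2024 tolled the period for 63 days, extending the deadline to 19 May 2025.
The period was tolled for 155 days by the pending criminal prosecution (14 October 2024 to 18 March 2025), pushing the deadline to 21 October 2025.
The other events in the timeline have no effect on the limitation period under the stated rules.
The 6 October 2025 filing precedes the 21 October 2025 deadline; the claim is timely.

TIMELY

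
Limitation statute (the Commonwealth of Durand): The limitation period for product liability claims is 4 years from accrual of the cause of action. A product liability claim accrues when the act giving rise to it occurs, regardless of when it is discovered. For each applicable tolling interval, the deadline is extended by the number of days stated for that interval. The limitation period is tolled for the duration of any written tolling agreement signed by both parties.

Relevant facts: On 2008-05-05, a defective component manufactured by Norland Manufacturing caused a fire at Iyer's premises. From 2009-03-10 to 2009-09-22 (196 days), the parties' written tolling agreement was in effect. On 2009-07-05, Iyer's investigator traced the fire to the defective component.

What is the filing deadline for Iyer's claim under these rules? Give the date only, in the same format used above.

The claim accrued on 2008-05-05, when the wrongful act occurred; under the stated occurrence rule the 2009-07-05 discovery does not delay accrual.
Adding the 4 years base period to 2008-05-05 gives a deadline of 2012-05-05, before any tolling.
Because the written tolling agreement ran from 2009-03-10 to 2009-09-22, the deadline is extended by 196 days to 2012-11-17.

2012-11-17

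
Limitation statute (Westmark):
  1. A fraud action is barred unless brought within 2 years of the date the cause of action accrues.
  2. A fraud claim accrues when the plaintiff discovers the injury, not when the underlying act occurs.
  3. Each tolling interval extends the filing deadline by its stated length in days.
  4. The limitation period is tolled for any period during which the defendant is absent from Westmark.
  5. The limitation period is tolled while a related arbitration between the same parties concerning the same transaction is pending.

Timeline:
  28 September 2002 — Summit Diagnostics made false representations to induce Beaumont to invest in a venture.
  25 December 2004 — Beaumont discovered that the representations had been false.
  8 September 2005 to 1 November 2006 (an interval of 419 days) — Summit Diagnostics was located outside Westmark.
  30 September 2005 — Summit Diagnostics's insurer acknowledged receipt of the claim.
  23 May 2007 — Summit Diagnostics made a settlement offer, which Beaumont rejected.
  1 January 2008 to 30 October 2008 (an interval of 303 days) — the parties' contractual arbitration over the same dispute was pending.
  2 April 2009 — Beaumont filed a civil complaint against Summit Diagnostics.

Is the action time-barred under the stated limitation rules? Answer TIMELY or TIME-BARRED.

TIME-BARRED

Under the discovery rule, the claim accrued on 25 December 2004, when Beaumont discovered the injury — not on the 28 September 2002 date of the underlying act.
The untolled deadline — 2 years after 25 December 2004 — is 25 December 2006.
The defendant's absence from the jurisdiction from 8 September 2005 to 1 November 2006 tolled the period for 419 days, extending the deadline to 17 February 2008.
The period was tolled for 303 days by the pending related arbitration (1 January 2008 to 30 October 2008), pushing the deadline to 16 December 2008.
The other events in the timeline have no effect on the limitation period under the stated rules.
The 2 April 2009 filing falls after the 16 December 2008 deadline; the claim is time-barred.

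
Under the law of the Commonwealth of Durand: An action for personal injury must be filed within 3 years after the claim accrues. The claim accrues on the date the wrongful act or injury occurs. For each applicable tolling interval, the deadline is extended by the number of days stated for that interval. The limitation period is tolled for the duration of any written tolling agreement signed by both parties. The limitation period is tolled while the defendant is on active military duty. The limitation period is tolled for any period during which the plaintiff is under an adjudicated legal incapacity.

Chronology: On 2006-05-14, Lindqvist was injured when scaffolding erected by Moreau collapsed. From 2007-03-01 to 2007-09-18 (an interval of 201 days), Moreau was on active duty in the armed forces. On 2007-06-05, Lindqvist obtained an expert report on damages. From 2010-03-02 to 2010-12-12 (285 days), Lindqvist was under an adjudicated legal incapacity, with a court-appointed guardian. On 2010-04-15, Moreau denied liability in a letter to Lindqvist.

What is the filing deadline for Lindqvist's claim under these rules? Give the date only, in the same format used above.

The claim accrued on 2006-05-14, when the wrongful act occurred.
The untolled deadline — 3 years after 2006-05-14 — is 2009-05-14.
The defendant's active military service from 2007-03-01 to 2007-09-18 tolled the period for 201 days, extending the deadline to 2009-12-01.
The plaintiff's legal incapacity from 2010-03-02 to 2010-12-12 began after the period had already run on 2009-12-01, so it has no tolling effect.
None of the other events listed affects the running of the period under the stated rules.

2009-12-01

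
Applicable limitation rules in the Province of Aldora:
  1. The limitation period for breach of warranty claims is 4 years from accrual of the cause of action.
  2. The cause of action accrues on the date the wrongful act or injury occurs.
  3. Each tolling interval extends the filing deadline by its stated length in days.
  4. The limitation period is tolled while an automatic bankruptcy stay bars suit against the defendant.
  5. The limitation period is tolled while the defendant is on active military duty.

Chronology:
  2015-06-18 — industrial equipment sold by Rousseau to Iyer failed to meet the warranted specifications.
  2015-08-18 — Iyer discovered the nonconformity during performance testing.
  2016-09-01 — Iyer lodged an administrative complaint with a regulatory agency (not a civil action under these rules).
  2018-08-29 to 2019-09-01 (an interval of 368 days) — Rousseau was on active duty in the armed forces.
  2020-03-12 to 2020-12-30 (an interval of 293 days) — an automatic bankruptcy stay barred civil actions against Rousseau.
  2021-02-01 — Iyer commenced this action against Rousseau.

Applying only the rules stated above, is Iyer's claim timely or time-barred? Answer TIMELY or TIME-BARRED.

TIMELY

Because the rule ties accrual to occurrence, the claim accrued on 2015-06-18, not on the 2015-08-18 discovery date.
The untolled deadline — 4 years after 2015-06-18 — is 2019-06-18.
The period was tolled for 368 days by the defendant's active military service (2018-08-29 to 2019-09-01), pushing the deadline to 2020-06-20.
The automatic bankruptcy stay from 2020-03-12 to 2020-12-30 tolled the period for 293 days, extending the deadline to 2021-04-09.
The other events in the timeline have no effect on the limitation period under the stated rules.
Filing on 2021-02-01 beat the 2021-04-09 deadline — the action is timely.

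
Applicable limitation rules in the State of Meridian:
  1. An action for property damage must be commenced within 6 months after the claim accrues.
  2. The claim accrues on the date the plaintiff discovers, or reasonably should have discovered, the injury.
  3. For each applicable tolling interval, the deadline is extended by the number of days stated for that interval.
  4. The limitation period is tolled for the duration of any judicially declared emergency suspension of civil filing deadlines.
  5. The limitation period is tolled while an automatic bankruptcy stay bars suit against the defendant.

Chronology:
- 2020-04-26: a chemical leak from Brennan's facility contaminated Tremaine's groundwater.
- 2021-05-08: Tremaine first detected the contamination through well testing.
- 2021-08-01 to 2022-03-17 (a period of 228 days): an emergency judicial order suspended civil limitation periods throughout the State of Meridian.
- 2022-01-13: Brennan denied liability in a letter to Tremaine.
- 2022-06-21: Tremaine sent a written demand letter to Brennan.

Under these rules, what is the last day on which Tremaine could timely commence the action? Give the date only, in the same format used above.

Under the discovery rule, the claim accrued on 2021-05-08, when Tremaine discovered the injury — not on the 2020-04-26 date of the underlying act.
The untolled deadline — 6 months after 2021-05-08 — is 2021-11-08.
Because the emergency suspension of filing deadlines ran from 2021-08-01 to 2022-03-17, the deadline is extended by 228 days to 2022-06-24.
None of the other events listed affects the running of the period under the stated rules.

2022-06-24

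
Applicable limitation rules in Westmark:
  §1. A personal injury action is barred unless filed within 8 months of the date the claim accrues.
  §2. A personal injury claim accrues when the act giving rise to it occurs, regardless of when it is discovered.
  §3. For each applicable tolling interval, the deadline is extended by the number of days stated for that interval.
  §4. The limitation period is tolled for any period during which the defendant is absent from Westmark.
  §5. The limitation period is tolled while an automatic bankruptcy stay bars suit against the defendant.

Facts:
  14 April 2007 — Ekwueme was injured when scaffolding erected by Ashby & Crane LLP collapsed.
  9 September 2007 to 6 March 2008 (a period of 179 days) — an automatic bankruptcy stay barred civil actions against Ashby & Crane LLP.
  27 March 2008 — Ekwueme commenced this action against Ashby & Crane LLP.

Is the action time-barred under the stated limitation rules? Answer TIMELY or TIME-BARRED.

TIMELY

The claim accrued on 14 April 2007, when the wrongful act occurred.
The untolled deadline — 8 months after 14 April 2007 — is 14 December 2007.
The period was tolled for 179 days by the automatic bankruptcy stay (9 September 2007 to 6 March 2008), pushing the deadline to 10 June 2008.
Ekwueme filed on 27 March 2008, before the 10 June 2008 deadline, so the action is timely.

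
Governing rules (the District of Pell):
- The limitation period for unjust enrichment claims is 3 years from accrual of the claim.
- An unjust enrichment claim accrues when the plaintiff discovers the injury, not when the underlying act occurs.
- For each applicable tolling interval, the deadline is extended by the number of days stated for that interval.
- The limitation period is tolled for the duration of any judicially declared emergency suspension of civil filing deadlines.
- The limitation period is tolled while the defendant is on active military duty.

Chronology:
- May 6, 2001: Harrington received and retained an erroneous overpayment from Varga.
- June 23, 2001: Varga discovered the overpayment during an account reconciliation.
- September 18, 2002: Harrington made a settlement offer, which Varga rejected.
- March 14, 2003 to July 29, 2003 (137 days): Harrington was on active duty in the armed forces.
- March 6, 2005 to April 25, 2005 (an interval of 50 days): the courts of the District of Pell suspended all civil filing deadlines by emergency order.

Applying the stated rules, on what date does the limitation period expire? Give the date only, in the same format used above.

November 7, 2004

The claim did not accrue until Varga discovered the injury on June 23, 2001; the May 6, 2001 act date does not start the clock under the stated rule.
The untolled deadline — 3 years after June 23, 2001 — is June 23, 2004.
The period was tolled for 137 days by the defendant's active military service (March 14, 2003 to July 29, 2003), pushing the deadline to November 7, 2004.
The emergency suspension of filing deadlines from March 6, 2005 to April 25, 2005 began after the period had already run on November 7, 2004, so it has no tolling effect.
None of the other events listed affects the running of the period under the stated rules.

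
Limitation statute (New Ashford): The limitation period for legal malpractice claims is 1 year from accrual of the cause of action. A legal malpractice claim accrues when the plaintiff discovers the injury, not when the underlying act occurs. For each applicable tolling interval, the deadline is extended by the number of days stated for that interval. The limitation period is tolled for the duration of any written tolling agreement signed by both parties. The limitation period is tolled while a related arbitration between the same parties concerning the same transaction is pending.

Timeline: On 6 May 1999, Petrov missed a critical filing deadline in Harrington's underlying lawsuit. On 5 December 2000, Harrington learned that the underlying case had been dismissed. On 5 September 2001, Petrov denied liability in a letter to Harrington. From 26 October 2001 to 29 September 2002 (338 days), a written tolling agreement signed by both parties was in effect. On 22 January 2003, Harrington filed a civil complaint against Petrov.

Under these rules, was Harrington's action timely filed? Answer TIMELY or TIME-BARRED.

Under the discovery rule, the claim accrued on 5 December 2000, when Harrington discovered the injury — not on the 6 May 1999 date of the underlying act.
1 year from 5 December 2000 is 5 December 2001.
The written tolling agreement from 26 October 2001 to 29 September 2002 tolled the period for 338 days, extending the deadline to 8 November 2002.
Nothing else in the chronology tolls or restarts the period.
Harrington filed on 22 January 2003, after the 8 November 2002 deadline, so the action is time-barred.

TIME-BARRED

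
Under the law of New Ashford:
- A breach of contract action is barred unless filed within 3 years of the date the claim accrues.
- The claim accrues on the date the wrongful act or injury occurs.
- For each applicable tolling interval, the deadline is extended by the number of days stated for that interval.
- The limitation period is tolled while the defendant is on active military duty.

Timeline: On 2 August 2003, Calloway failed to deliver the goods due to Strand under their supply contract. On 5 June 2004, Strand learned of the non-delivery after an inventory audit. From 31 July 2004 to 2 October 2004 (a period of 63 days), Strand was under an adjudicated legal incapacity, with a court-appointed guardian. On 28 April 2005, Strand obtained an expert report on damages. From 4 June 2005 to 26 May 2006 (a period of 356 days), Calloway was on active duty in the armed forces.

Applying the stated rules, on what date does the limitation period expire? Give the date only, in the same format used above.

The claim accrued on 2 August 2003, when the wrongful act occurred; under the stated occurrence rule the 5 June 2004 discovery does not delay accrual.
3 years from 2 August 2003 is 2 August 2006.
Because the defendant's active military service ran from 4 June 2005 to 26 May 2006, the deadline is extended by 356 days to 24 July 2007.
The plaintiff's legal incapacity from 31 July 2004 to 2 October 2004 does not toll the period, because no stated rule makes the plaintiff's incapacity a tolling event.
None of the other events listed affects the running of the period under the stated rules.

24 July 2007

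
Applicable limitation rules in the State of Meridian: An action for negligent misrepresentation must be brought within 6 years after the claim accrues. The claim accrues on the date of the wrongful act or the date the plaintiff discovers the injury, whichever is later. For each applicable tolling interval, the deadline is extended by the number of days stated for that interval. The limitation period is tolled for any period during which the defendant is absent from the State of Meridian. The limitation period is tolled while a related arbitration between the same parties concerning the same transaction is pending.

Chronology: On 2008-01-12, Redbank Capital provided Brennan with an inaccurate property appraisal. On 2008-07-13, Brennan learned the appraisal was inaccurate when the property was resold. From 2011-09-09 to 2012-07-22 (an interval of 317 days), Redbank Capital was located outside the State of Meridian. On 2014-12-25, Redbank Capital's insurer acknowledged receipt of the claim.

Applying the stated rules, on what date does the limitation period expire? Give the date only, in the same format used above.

Because discovery on 2008-07-13 post-dates the 2008-01-12 act, accrual under the later-of rule falls on 2008-07-13.
Adding the 6 years base period to 2008-07-13 gives a deadline of 2014-07-13, before any tolling.
The period was tolled for 317 days by the defendant's absence from the jurisdiction (2011-09-09 to 2012-07-22), pushing the deadline to 2015-05-26.
The other events in the timeline have no effect on the limitation period under the stated rules.

2015-05-26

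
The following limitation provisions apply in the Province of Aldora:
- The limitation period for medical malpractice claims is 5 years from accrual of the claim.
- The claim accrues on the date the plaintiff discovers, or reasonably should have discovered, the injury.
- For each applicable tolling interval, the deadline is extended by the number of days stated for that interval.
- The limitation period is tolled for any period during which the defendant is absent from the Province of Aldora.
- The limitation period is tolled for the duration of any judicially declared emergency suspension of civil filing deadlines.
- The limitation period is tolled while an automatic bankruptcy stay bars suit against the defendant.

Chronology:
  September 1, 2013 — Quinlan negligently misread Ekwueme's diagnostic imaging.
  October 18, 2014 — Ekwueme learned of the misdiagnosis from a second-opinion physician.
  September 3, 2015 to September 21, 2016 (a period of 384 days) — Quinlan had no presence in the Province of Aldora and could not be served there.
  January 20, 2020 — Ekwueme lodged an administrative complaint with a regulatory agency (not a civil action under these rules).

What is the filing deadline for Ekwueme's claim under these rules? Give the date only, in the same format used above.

November 5, 2020

Under the discovery rule, the claim accrued on October 18, 2014, when Ekwueme discovered the injury — not on the September 1, 2013 date of the underlying act.
5 years from October 18, 2014 is October 18, 2019.
The period was tolled for 384 days by the defendant's absence from the jurisdiction (September 3, 2015 to September 21, 2016), pushing the deadline to November 5, 2020.
None of the other events listed affects the running of the period under the stated rules.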